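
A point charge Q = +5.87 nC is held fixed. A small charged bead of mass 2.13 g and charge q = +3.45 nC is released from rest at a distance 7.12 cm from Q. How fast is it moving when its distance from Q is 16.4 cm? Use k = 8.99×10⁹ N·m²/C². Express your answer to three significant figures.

0.0369 m/s

Only the electrostatic force acts, so mechanical energy is conserved: ½mv² = U₁ − U₂ = kQq(1/r₁ − 1/r₂).
U₁ − U₂ = (8.99×10⁹ N·m²/C²)(5.87×10⁻⁹ C)(3.45×10⁻⁹ C)(1/0.0712 − 1/0.164) = 1.45×10⁻⁶ J.
v = √(2·1.45×10⁻⁶/2.13×10⁻³) = 0.0369 m/s.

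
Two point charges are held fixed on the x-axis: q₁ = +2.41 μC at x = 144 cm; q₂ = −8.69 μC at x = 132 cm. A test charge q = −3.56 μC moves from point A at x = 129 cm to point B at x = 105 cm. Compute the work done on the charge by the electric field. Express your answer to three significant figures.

The work done by the electric force is W_field = −ΔU = −q(V_B − V_A) = q(V_A − V_B).
At A: distances to the source charges are 0.150 m, 0.0300 m; V_A = Σ kqᵢ/rᵢ = -2.46×10⁶ V.
At B: distances to the source charges are 0.390 m, 0.270 m; V_B = Σ kqᵢ/rᵢ = -2.34×10⁵ V.
ΔV = V_B − V_A = 2.23×10⁶ V.
W_field = −qΔV = −(-3.56×10⁻⁶ C)(2.23×10⁶ V) = 7.92 J.

7.92 J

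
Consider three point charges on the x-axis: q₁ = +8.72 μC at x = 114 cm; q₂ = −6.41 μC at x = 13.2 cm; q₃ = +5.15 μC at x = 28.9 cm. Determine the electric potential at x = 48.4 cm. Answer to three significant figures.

1.93×10⁵ V

Electric potential is a scalar, so the contributions from each charge add algebraically: V = Σ kqᵢ/rᵢ.
Distances from the field point to each charge: r₁ = 0.656 m, r₂ = 0.352 m, r₃ = 0.195 m.
V = k[(8.72×10⁻⁶)/(0.656) + (-6.41×10⁻⁶)/(0.352) + (5.15×10⁻⁶)/(0.195)] = 1.93×10⁵ V.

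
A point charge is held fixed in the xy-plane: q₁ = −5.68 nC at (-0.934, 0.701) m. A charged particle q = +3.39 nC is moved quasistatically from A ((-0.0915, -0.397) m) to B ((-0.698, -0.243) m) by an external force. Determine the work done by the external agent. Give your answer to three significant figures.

For quasistatic motion the external work equals the change in potential energy: W_ext = qΔV = q(V_B − V_A).
At A: distance to the source charge is 1.38 m; V_A = kq₁/r = -36.9 V.
At B: distance to the source charge is 0.973 m; V_B = kq₁/r = -52.5 V.
ΔV = V_B − V_A = -15.6 V.
W_ext = qΔV = (3.39×10⁻⁹ C)(-15.6 V) = -5.28×10⁻⁸ J.

-5.28×10⁻⁸ J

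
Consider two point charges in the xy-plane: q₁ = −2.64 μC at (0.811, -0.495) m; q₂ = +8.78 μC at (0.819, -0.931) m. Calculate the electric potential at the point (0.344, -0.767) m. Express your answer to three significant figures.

The total potential is the scalar sum of each charge's contribution, V = Σ kqᵢ/rᵢ.
Distances from the field point to each charge: r₁ = 0.540 m, r₂ = 0.503 m.
V = k[(-2.64×10⁻⁶)/(0.540) + (8.78×10⁻⁶)/(0.503)] = 1.13×10⁵ V.

1.13×10⁵ V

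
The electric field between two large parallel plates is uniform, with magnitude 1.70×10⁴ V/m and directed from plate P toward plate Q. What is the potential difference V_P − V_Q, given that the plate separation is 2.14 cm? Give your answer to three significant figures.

364 V

In a uniform field, potential decreases in the direction of E: ΔV = −E·d for a displacement d parallel to E.
Going from Q to P is a displacement of 2.14 cm opposite to the field, so V_P − V_Q = +Ed = 364 V.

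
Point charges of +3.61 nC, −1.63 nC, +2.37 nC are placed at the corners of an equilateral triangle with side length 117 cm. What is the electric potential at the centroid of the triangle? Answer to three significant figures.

57.9 V

The total potential is the scalar sum of each charge's contribution, V = Σ kqᵢ/rᵢ.
The distance from each vertex to the centroid is a/√3 = 0.675 m.
V = k[(3.61×10⁻⁹)/(0.675) + (-1.63×10⁻⁹)/(0.675) + (2.37×10⁻⁹)/(0.675)] = 57.9 V.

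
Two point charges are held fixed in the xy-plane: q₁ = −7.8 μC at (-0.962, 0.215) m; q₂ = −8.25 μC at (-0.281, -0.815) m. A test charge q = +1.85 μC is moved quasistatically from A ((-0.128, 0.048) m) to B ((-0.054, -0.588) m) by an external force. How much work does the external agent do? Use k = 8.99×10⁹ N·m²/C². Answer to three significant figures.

-0.225 J

For quasistatic motion the external work equals the change in potential energy: W_ext = qΔV = q(V_B − V_A).
At A: distances to the source charges are 0.851 m, 0.876 m; V_A = Σ kqᵢ/rᵢ = -1.67×10⁵ V.
At B: distances to the source charges are 1.21 m, 0.321 m; V_B = Σ kqᵢ/rᵢ = -2.89×10⁵ V.
ΔV = V_B − V_A = -1.22×10⁵ V.
W_ext = qΔV = (1.85×10⁻⁶ C)(-1.22×10⁵ V) = -0.225 J.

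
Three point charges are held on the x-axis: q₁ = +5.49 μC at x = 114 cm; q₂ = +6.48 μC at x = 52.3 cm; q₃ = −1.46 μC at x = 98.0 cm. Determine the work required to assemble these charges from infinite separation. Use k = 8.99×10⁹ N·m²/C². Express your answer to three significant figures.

The work to assemble the configuration equals its total potential energy, U = Σ kqᵢqⱼ/rᵢⱼ over all pairs.
Pair separations: r₁₂ = 0.617 m, r₁₃ = 0.160 m, r₂₃ = 0.457 m.
U = (0.518) + (-0.450) + (-0.186) = -0.118 J.

-0.118 J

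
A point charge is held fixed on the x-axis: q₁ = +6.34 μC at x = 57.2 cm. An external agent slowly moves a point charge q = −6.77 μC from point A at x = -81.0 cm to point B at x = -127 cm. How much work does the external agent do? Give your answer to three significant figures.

For quasistatic motion the external work equals the change in potential energy: W_ext = qΔV = q(V_B − V_A).
At A: distance to the source charge is 1.38 m; V_A = kq₁/r = 4.12×10⁴ V.
At B: distance to the source charge is 1.84 m; V_B = kq₁/r = 3.09×10⁴ V.
ΔV = V_B − V_A = -1.03×10⁴ V.
W_ext = qΔV = (-6.77×10⁻⁶ C)(-1.03×10⁴ V) = 0.0697 J.

0.0697 J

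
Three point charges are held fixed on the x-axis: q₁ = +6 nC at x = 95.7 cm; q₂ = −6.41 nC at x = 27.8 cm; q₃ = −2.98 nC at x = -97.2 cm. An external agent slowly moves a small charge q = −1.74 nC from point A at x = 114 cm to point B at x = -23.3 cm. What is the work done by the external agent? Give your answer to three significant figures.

For quasistatic motion the external work equals the change in potential energy: W_ext = qΔV = q(V_B − V_A).
At A: distances to the source charges are 0.183 m, 0.862 m, 2.11 m; V_A = Σ kqᵢ/rᵢ = 215 V.
At B: distances to the source charges are 1.19 m, 0.511 m, 0.739 m; V_B = Σ kqᵢ/rᵢ = -104 V.
ΔV = V_B − V_A = -319 V.
W_ext = qΔV = (-1.74×10⁻⁹ C)(-319 V) = 5.55×10⁻⁷ J.

5.55×10⁻⁷ J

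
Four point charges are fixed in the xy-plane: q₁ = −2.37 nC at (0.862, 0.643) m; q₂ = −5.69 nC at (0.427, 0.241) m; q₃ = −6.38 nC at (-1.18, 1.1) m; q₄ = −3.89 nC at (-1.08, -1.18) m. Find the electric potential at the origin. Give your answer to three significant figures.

-182 V

Electric potential is a scalar, so the contributions from each charge add algebraically: V = Σ kqᵢ/rᵢ.
Distances from the field point to each charge: r₁ = 1.08 m, r₂ = 0.490 m, r₃ = 1.61 m, r₄ = 1.60 m.
V = k[(-2.37×10⁻⁹)/(1.08) + (-5.69×10⁻⁹)/(0.490) + (-6.38×10⁻⁹)/(1.61) + (-3.89×10⁻⁹)/(1.60)] = -182 V.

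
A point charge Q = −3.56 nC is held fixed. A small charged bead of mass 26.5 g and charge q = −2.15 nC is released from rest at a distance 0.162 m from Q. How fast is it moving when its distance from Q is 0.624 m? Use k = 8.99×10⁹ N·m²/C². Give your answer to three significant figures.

Only the electrostatic force acts, so mechanical energy is conserved: ½mv² = U₁ − U₂ = kQq(1/r₁ − 1/r₂).
U₁ − U₂ = (8.99×10⁹ N·m²/C²)(-3.56×10⁻⁹ C)(-2.15×10⁻⁹ C)(1/0.162 − 1/0.624) = 3.14×10⁻⁷ J.
v = √(2·3.14×10⁻⁷/0.0265) = 4.87×10⁻³ m/s.

4.87×10⁻³ m/s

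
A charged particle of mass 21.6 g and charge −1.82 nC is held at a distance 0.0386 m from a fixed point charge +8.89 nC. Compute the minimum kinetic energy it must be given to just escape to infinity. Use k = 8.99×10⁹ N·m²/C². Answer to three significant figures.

3.77×10⁻⁶ J

To just escape, total mechanical energy must reach zero at infinity: ½mv²_min + U = 0, so ½mv²_min = −U = |kQq|/r.
|U| = |kQq|/r = (8.99×10⁹ N·m²/C²)(8.89×10⁻⁹)(1.82×10⁻⁹)/(0.0386) = 3.77×10⁻⁶ J.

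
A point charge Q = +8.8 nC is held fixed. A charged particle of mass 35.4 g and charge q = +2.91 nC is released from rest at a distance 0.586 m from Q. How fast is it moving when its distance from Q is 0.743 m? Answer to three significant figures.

Only the electrostatic force acts, so mechanical energy is conserved: ½mv² = U₁ − U₂ = kQq(1/r₁ − 1/r₂).
U₁ − U₂ = (8.99×10⁹ N·m²/C²)(8.80×10⁻⁹ C)(2.91×10⁻⁹ C)(1/0.586 − 1/0.743) = 8.30×10⁻⁸ J.
v = √(2·8.30×10⁻⁸/0.0354) = 2.17×10⁻³ m/s.

2.17×10⁻³ m/s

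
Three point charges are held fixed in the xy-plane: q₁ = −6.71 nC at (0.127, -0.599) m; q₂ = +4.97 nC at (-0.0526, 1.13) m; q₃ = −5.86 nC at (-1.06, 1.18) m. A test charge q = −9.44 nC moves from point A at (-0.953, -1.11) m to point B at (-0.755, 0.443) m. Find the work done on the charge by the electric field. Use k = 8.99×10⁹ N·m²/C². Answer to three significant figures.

The work done by the electric force is W_field = −ΔU = −q(V_B − V_A) = q(V_A − V_B).
At A: distances to the source charges are 1.19 m, 2.41 m, 2.29 m; V_A = Σ kqᵢ/rᵢ = -55.0 V.
At B: distances to the source charges are 1.37 m, 0.983 m, 0.798 m; V_B = Σ kqᵢ/rᵢ = -64.8 V.
ΔV = V_B − V_A = -9.80 V.
W_field = −qΔV = −(-9.44×10⁻⁹ C)(-9.80 V) = -9.25×10⁻⁸ J.

-9.25×10⁻⁸ J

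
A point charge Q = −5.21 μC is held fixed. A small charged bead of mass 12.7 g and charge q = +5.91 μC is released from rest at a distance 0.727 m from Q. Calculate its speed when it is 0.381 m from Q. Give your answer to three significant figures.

Only the electrostatic force acts, so mechanical energy is conserved: ½mv² = U₁ − U₂ = kQq(1/r₁ − 1/r₂).
U₁ − U₂ = (8.99×10⁹ N·m²/C²)(-5.21×10⁻⁶ C)(5.91×10⁻⁶ C)(1/0.727 − 1/0.381) = 0.346 J.
v = √(2·0.346/0.0127) = 7.38 m/s.

7.38 m/s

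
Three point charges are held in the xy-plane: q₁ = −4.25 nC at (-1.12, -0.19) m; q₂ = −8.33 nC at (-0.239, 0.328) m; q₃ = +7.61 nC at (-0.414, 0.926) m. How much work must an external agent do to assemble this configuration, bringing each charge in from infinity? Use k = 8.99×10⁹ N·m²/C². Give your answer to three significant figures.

The assembly work is the sum of pairwise potential energies, U = Σ_{i<j} kqᵢqⱼ/rᵢⱼ.
Pair separations: r₁₂ = 1.02 m, r₁₃ = 1.32 m, r₂₃ = 0.623 m.
U = (3.11×10⁻⁷) + (-2.20×10⁻⁷) + (-9.15×10⁻⁷) = -8.23×10⁻⁷ J.

-8.23×10⁻⁷ J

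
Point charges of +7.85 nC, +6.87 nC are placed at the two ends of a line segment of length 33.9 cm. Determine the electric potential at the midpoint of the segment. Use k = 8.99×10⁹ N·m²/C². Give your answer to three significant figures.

Electric potential is a scalar, so the contributions from each charge add algebraically: V = Σ kqᵢ/rᵢ.
Each charge is 0.169 m from the midpoint.
V = k[(7.85×10⁻⁹)/(0.169) + (6.87×10⁻⁹)/(0.169)] = 781 V.

781 V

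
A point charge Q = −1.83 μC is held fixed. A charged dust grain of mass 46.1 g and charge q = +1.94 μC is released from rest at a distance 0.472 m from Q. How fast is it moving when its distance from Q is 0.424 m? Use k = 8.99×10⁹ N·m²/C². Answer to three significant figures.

Only the electrostatic force acts, so mechanical energy is conserved: ½mv² = U₁ − U₂ = kQq(1/r₁ − 1/r₂).
U₁ − U₂ = (8.99×10⁹ N·m²/C²)(-1.83×10⁻⁶ C)(1.94×10⁻⁶ C)(1/0.472 − 1/0.424) = 7.66×10⁻³ J.
v = √(2·7.66×10⁻³/0.0461) = 0.576 m/s.

0.576 m/s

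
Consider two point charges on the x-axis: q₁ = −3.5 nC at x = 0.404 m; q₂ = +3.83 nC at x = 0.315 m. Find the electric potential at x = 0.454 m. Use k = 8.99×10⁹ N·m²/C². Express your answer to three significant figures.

Electric potential is a scalar, so the contributions from each charge add algebraically: V = Σ kqᵢ/rᵢ.
Distances from the field point to each charge: r₁ = 0.0500 m, r₂ = 0.139 m.
V = k[(-3.50×10⁻⁹)/(0.0500) + (3.83×10⁻⁹)/(0.139)] = -382 V.

-382 V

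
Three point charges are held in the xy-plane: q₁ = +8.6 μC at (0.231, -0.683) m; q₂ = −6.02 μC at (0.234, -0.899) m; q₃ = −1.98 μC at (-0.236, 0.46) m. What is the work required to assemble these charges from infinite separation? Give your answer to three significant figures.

The work to assemble the configuration equals its total potential energy, U = Σ kqᵢqⱼ/rᵢⱼ over all pairs.
Pair separations: r₁₂ = 0.216 m, r₁₃ = 1.23 m, r₂₃ = 1.44 m.
U = (-2.15) + (-0.124) + (0.0745) = -2.20 J.

-2.20 J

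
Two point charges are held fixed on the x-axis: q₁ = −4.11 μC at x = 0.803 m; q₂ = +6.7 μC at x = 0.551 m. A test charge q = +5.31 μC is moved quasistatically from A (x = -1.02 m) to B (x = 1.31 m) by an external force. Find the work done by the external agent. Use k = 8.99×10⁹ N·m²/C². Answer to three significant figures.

-0.0616 J

For quasistatic motion the external work equals the change in potential energy: W_ext = qΔV = q(V_B − V_A).
At A: distances to the source charges are 1.82 m, 1.57 m; V_A = Σ kqᵢ/rᵢ = 1.81×10⁴ V.
At B: distances to the source charges are 0.507 m, 0.759 m; V_B = Σ kqᵢ/rᵢ = 6480 V.
ΔV = V_B − V_A = -1.16×10⁴ V.
W_ext = qΔV = (5.31×10⁻⁶ C)(-1.16×10⁴ V) = -0.0616 J.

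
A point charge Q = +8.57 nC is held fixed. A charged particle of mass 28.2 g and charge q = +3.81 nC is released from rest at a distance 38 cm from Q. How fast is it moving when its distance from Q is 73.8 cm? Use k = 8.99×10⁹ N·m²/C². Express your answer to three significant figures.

5.16×10⁻³ m/s

Only the electrostatic force acts, so mechanical energy is conserved: ½mv² = U₁ − U₂ = kQq(1/r₁ − 1/r₂).
U₁ − U₂ = (8.99×10⁹ N·m²/C²)(8.57×10⁻⁹ C)(3.81×10⁻⁹ C)(1/0.380 − 1/0.738) = 3.75×10⁻⁷ J.
v = √(2·3.75×10⁻⁷/0.0282) = 5.16×10⁻³ m/s.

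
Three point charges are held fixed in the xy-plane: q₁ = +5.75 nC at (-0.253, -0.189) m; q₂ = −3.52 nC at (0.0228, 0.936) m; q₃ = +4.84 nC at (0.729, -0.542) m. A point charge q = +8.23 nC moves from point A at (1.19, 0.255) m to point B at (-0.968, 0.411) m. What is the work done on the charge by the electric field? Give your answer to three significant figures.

The work done by the electric force is W_field = −ΔU = −q(V_B − V_A) = q(V_A − V_B).
At A: distances to the source charges are 1.51 m, 1.35 m, 0.921 m; V_A = Σ kqᵢ/rᵢ = 58.1 V.
At B: distances to the source charges are 0.933 m, 1.12 m, 1.95 m; V_B = Σ kqᵢ/rᵢ = 49.5 V.
ΔV = V_B − V_A = -8.56 V.
W_field = −qΔV = −(8.23×10⁻⁹ C)(-8.56 V) = 7.05×10⁻⁸ J.

7.05×10⁻⁸ J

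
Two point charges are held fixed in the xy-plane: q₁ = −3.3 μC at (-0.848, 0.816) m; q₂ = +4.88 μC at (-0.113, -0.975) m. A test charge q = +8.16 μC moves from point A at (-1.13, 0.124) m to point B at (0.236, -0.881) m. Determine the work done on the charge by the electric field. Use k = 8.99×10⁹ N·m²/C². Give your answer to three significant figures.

-0.955 J

The work done by the electric force is W_field = −ΔU = −q(V_B − V_A) = q(V_A − V_B).
At A: distances to the source charges are 0.747 m, 1.50 m; V_A = Σ kqᵢ/rᵢ = -1.04×10⁴ V.
At B: distances to the source charges are 2.01 m, 0.361 m; V_B = Σ kqᵢ/rᵢ = 1.07×10⁵ V.
ΔV = V_B − V_A = 1.17×10⁵ V.
W_field = −qΔV = −(8.16×10⁻⁶ C)(1.17×10⁵ V) = -0.955 J.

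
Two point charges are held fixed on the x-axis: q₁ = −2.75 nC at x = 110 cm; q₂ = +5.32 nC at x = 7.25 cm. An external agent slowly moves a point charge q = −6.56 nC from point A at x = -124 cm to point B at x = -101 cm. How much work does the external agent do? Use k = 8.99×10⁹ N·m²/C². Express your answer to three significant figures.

-4.32×10⁻⁸ J

For quasistatic motion the external work equals the change in potential energy: W_ext = qΔV = q(V_B − V_A).
At A: distances to the source charges are 2.34 m, 1.31 m; V_A = Σ kqᵢ/rᵢ = 25.9 V.
At B: distances to the source charges are 2.11 m, 1.08 m; V_B = Σ kqᵢ/rᵢ = 32.5 V.
ΔV = V_B − V_A = 6.59 V.
W_ext = qΔV = (-6.56×10⁻⁹ C)(6.59 V) = -4.32×10⁻⁸ J.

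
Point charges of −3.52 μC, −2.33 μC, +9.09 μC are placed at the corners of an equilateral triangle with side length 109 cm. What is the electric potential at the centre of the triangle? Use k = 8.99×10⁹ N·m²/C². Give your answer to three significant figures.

Electric potential is a scalar, so the contributions from each charge add algebraically: V = Σ kqᵢ/rᵢ.
The distance from each vertex to the centroid is a/√3 = 0.629 m.
V = k[(-3.52×10⁻⁶)/(0.629) + (-2.33×10⁻⁶)/(0.629) + (9.09×10⁻⁶)/(0.629)] = 4.63×10⁴ V.

4.63×10⁴ V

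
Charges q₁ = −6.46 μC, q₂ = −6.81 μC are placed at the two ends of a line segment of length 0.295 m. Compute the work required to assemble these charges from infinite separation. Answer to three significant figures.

1.34 J

The assembly work is the sum of pairwise potential energies, U = Σ_{i<j} kqᵢqⱼ/rᵢⱼ.
The separation is r = 0.295 m.
U = (1.34) = 1.34 J.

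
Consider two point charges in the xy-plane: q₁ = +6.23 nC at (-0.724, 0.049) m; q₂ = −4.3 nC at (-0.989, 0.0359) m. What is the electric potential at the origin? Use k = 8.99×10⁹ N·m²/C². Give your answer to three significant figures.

The total potential is the scalar sum of each charge's contribution, V = Σ kqᵢ/rᵢ.
Distances from the field point to each charge: r₁ = 0.726 m, r₂ = 0.990 m.
V = k[(6.23×10⁻⁹)/(0.726) + (-4.30×10⁻⁹)/(0.990)] = 38.1 V.

38.1 V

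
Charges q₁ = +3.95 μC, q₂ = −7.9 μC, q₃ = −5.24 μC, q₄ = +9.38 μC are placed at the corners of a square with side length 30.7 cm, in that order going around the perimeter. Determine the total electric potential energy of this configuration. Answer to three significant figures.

-2.02 J

The assembly work is the sum of pairwise potential energies, U = Σ_{i<j} kqᵢqⱼ/rᵢⱼ.
The four side pairs have separation 0.307 m and the two diagonal pairs 0.434 m.
Summing all 6 pair terms gives U = -2.02 J.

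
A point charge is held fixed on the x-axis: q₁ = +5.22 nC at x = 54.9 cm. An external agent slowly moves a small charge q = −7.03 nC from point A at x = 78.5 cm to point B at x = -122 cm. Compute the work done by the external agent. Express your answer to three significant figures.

1.21×10⁻⁶ J

For quasistatic motion the external work equals the change in potential energy: W_ext = qΔV = q(V_B − V_A).
At A: distance to the source charge is 0.236 m; V_A = kq₁/r = 199 V.
At B: distance to the source charge is 1.77 m; V_B = kq₁/r = 26.5 V.
ΔV = V_B − V_A = -172 V.
W_ext = qΔV = (-7.03×10⁻⁹ C)(-172 V) = 1.21×10⁻⁶ J.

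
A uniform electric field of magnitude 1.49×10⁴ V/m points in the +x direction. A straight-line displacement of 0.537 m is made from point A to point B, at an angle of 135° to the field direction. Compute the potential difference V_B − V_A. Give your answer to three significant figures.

5660 V

Only the component of displacement along E changes the potential: ΔV = −E·d·cosθ.
ΔV = −(1.49×10⁴ V/m)(0.537 m)cos135° = 5660 V.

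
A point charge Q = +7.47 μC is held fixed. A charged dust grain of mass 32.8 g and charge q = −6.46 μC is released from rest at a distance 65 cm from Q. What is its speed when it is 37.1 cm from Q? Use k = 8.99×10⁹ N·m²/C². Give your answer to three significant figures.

5.53 m/s

Only the electrostatic force acts, so mechanical energy is conserved: ½mv² = U₁ − U₂ = kQq(1/r₁ − 1/r₂).
U₁ − U₂ = (8.99×10⁹ N·m²/C²)(7.47×10⁻⁶ C)(-6.46×10⁻⁶ C)(1/0.650 − 1/0.371) = 0.502 J.
v = √(2·0.502/0.0328) = 5.53 m/s.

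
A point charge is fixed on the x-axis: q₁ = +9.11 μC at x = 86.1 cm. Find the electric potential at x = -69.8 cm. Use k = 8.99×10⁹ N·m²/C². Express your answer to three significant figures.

5.25×10⁴ V

Electric potential is a scalar, so the contributions from each charge add algebraically: V = Σ kqᵢ/rᵢ.
V = k[(9.11×10⁻⁶)/(1.56)] = 5.25×10⁴ V.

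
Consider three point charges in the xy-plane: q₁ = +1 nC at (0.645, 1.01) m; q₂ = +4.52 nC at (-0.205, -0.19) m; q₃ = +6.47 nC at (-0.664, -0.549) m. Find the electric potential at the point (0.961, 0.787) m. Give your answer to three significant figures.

77.6 V

Electric potential is a scalar, so the contributions from each charge add algebraically: V = Σ kqᵢ/rᵢ.
Distances from the field point to each charge: r₁ = 0.387 m, r₂ = 1.52 m, r₃ = 2.10 m.
V = k[(1.00×10⁻⁹)/(0.387) + (4.52×10⁻⁹)/(1.52) + (6.47×10⁻⁹)/(2.10)] = 77.6 V.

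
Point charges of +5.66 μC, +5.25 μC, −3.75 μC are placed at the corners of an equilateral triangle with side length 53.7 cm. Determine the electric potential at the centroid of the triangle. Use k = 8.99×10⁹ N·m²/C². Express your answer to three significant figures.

Electric potential is a scalar, so the contributions from each charge add algebraically: V = Σ kqᵢ/rᵢ.
The distance from each vertex to the centroid is a/√3 = 0.310 m.
V = k[(5.66×10⁻⁶)/(0.310) + (5.25×10⁻⁶)/(0.310) + (-3.75×10⁻⁶)/(0.310)] = 2.08×10⁵ V.

2.08×10⁵ V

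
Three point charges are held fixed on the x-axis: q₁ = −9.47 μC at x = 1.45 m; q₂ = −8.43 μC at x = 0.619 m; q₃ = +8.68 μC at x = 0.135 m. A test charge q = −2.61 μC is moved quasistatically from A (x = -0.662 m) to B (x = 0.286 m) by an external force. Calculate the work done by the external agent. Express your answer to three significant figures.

-0.568 J

For quasistatic motion the external work equals the change in potential energy: W_ext = qΔV = q(V_B − V_A).
At A: distances to the source charges are 2.11 m, 1.28 m, 0.797 m; V_A = Σ kqᵢ/rᵢ = -1560 V.
At B: distances to the source charges are 1.16 m, 0.333 m, 0.151 m; V_B = Σ kqᵢ/rᵢ = 2.16×10⁵ V.
ΔV = V_B − V_A = 2.18×10⁵ V.
W_ext = qΔV = (-2.61×10⁻⁶ C)(2.18×10⁵ V) = -0.568 J.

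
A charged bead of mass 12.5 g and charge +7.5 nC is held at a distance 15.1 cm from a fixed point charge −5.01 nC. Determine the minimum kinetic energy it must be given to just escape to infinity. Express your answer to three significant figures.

2.24×10⁻⁶ J

To just escape, total mechanical energy must reach zero at infinity: ½mv²_min + U = 0, so ½mv²_min = −U = |kQq|/r.
|U| = |kQq|/r = (8.99×10⁹ N·m²/C²)(5.01×10⁻⁹)(7.50×10⁻⁹)/(0.151) = 2.24×10⁻⁶ J.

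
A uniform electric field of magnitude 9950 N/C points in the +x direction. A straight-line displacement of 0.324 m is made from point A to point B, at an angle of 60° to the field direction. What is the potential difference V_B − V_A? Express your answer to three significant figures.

-1610 V

Only the component of displacement along E changes the potential: ΔV = −E·d·cosθ.
ΔV = −(9950 V/m)(0.324 m)cos60° = -1610 V.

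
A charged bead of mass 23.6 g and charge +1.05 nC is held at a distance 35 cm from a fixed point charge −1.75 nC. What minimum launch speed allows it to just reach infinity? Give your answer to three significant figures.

To just escape, total mechanical energy must reach zero at infinity: ½mv²_min + U = 0, so ½mv²_min = −U = |kQq|/r.
|U| = |kQq|/r = (8.99×10⁹ N·m²/C²)(1.75×10⁻⁹)(1.05×10⁻⁹)/(0.350) = 4.72×10⁻⁸ J.
v_min = √(2|U|/m) = √(2·4.72×10⁻⁸/0.0236) = 2.00×10⁻³ m/s.

2.00×10⁻³ m/s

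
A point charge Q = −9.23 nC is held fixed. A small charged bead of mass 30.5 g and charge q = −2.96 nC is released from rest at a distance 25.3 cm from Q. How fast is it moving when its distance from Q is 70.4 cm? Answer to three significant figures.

6.39×10⁻³ m/s

Only the electrostatic force acts, so mechanical energy is conserved: ½mv² = U₁ − U₂ = kQq(1/r₁ − 1/r₂).
U₁ − U₂ = (8.99×10⁹ N·m²/C²)(-9.23×10⁻⁹ C)(-2.96×10⁻⁹ C)(1/0.253 − 1/0.704) = 6.22×10⁻⁷ J.
v = √(2·6.22×10⁻⁷/0.0305) = 6.39×10⁻³ m/s.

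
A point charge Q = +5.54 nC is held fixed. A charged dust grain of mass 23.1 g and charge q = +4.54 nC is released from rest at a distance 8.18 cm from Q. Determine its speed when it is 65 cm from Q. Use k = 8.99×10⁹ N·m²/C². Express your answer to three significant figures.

0.0145 m/s

Only the electrostatic force acts, so mechanical energy is conserved: ½mv² = U₁ − U₂ = kQq(1/r₁ − 1/r₂).
U₁ − U₂ = (8.99×10⁹ N·m²/C²)(5.54×10⁻⁹ C)(4.54×10⁻⁹ C)(1/0.0818 − 1/0.650) = 2.42×10⁻⁶ J.
v = √(2·2.42×10⁻⁶/0.0231) = 0.0145 m/s.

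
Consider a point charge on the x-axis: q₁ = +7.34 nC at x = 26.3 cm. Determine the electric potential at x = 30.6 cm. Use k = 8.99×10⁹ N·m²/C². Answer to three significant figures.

1530 V

The total potential is the scalar sum of each charge's contribution, V = Σ kqᵢ/rᵢ.
V = k[(7.34×10⁻⁹)/(0.0430)] = 1530 V.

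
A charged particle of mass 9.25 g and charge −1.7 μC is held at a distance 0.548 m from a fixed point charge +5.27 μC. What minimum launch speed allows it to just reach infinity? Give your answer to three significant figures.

To just escape, total mechanical energy must reach zero at infinity: ½mv²_min + U = 0, so ½mv²_min = −U = |kQq|/r.
|U| = |kQq|/r = (8.99×10⁹ N·m²/C²)(5.27×10⁻⁶)(1.70×10⁻⁶)/(0.548) = 0.147 J.
v_min = √(2|U|/m) = √(2·0.147/9.25×10⁻³) = 5.64 m/s.

5.64 m/s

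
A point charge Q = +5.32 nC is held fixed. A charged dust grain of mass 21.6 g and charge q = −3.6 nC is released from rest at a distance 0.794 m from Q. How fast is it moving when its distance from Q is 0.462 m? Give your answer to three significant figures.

Only the electrostatic force acts, so mechanical energy is conserved: ½mv² = U₁ − U₂ = kQq(1/r₁ − 1/r₂).
U₁ − U₂ = (8.99×10⁹ N·m²/C²)(5.32×10⁻⁹ C)(-3.60×10⁻⁹ C)(1/0.794 − 1/0.462) = 1.56×10⁻⁷ J.
v = √(2·1.56×10⁻⁷/0.0216) = 3.80×10⁻³ m/s.

3.80×10⁻³ m/s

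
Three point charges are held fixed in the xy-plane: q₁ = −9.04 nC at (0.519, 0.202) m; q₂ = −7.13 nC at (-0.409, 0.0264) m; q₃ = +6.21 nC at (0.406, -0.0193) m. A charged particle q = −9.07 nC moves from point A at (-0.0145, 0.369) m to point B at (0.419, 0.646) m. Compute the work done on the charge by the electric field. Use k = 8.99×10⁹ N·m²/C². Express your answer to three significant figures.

1.26×10⁻⁷ J

The work done by the electric force is W_field = −ΔU = −q(V_B − V_A) = q(V_A − V_B).
At A: distances to the source charges are 0.559 m, 0.522 m, 0.572 m; V_A = Σ kqᵢ/rᵢ = -171 V.
At B: distances to the source charges are 0.455 m, 1.03 m, 0.665 m; V_B = Σ kqᵢ/rᵢ = -157 V.
ΔV = V_B − V_A = 13.9 V.
W_field = −qΔV = −(-9.07×10⁻⁹ C)(13.9 V) = 1.26×10⁻⁷ J.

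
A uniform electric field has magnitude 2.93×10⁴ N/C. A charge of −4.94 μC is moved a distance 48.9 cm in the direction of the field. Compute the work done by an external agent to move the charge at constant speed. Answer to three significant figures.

The potential change for a displacement 48.9 cm in the direction of the field is ΔV = −Ed = -1.43×10⁴ V.
W_ext = qΔV = 0.0708 J.

0.0708 J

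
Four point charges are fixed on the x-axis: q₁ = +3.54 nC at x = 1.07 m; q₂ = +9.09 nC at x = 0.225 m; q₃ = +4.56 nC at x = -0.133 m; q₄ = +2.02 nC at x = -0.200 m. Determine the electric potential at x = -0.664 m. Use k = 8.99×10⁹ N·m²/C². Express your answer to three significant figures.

227 V

Electric potential is a scalar, so the contributions from each charge add algebraically: V = Σ kqᵢ/rᵢ.
Distances from the field point to each charge: r₁ = 1.73 m, r₂ = 0.889 m, r₃ = 0.531 m, r₄ = 0.464 m.
V = k[(3.54×10⁻⁹)/(1.73) + (9.09×10⁻⁹)/(0.889) + (4.56×10⁻⁹)/(0.531) + (2.02×10⁻⁹)/(0.464)] = 227 V.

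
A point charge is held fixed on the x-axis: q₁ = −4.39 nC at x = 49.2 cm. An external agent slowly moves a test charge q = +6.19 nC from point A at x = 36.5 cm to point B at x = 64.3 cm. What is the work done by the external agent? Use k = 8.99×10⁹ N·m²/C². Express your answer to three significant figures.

For quasistatic motion the external work equals the change in potential energy: W_ext = qΔV = q(V_B − V_A).
At A: distance to the source charge is 0.127 m; V_A = kq₁/r = -311 V.
At B: distance to the source charge is 0.151 m; V_B = kq₁/r = -261 V.
ΔV = V_B − V_A = 49.4 V.
W_ext = qΔV = (6.19×10⁻⁹ C)(49.4 V) = 3.06×10⁻⁷ J.

3.06×10⁻⁷ J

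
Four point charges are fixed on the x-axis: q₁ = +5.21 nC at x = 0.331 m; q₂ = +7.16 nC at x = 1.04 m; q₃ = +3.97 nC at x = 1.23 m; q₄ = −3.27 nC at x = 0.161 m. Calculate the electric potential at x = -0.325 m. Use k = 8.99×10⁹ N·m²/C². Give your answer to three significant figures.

The total potential is the scalar sum of each charge's contribution, V = Σ kqᵢ/rᵢ.
Distances from the field point to each charge: r₁ = 0.656 m, r₂ = 1.36 m, r₃ = 1.55 m, r₄ = 0.486 m.
V = k[(5.21×10⁻⁹)/(0.656) + (7.16×10⁻⁹)/(1.36) + (3.97×10⁻⁹)/(1.55) + (-3.27×10⁻⁹)/(0.486)] = 81.0 V.

81.0 V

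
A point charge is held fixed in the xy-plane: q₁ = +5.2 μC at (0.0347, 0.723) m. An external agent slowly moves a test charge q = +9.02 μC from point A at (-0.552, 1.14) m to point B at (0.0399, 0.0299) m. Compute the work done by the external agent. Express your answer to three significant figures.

For quasistatic motion the external work equals the change in potential energy: W_ext = qΔV = q(V_B − V_A).
At A: distance to the source charge is 0.720 m; V_A = kq₁/r = 6.49×10⁴ V.
At B: distance to the source charge is 0.693 m; V_B = kq₁/r = 6.74×10⁴ V.
ΔV = V_B − V_A = 2500 V.
W_ext = qΔV = (9.02×10⁻⁶ C)(2500 V) = 0.0225 J.

0.0225 J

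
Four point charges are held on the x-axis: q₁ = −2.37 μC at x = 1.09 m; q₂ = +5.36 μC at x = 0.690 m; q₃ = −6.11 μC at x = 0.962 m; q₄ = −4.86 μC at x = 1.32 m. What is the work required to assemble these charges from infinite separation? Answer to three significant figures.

The work to assemble the configuration equals its total potential energy, U = Σ kqᵢqⱼ/rᵢⱼ over all pairs.
Pair separations: r₁₂ = 0.400 m, r₁₃ = 0.128 m, r₁₄ = 0.230 m, r₂₃ = 0.272 m, r₂₄ = 0.630 m, r₃₄ = 0.358 m.
Summing all 6 pair terms gives U = 0.473 J.

0.473 J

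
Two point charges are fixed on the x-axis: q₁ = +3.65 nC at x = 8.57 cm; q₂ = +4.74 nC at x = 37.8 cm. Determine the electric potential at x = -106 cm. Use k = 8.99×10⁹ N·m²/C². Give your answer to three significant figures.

58.3 V

Electric potential is a scalar, so the contributions from each charge add algebraically: V = Σ kqᵢ/rᵢ.
Distances from the field point to each charge: r₁ = 1.15 m, r₂ = 1.44 m.
V = k[(3.65×10⁻⁹)/(1.15) + (4.74×10⁻⁹)/(1.44)] = 58.3 V.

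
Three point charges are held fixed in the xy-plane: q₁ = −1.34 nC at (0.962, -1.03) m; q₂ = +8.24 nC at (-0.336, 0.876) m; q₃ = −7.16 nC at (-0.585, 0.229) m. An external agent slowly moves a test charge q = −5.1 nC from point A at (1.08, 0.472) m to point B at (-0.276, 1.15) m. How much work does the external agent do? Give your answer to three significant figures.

For quasistatic motion the external work equals the change in potential energy: W_ext = qΔV = q(V_B − V_A).
At A: distances to the source charges are 1.51 m, 1.47 m, 1.68 m; V_A = Σ kqᵢ/rᵢ = 4.06 V.
At B: distances to the source charges are 2.51 m, 0.280 m, 0.971 m; V_B = Σ kqᵢ/rᵢ = 193 V.
ΔV = V_B − V_A = 189 V.
W_ext = qΔV = (-5.10×10⁻⁹ C)(189 V) = -9.64×10⁻⁷ J.

-9.64×10⁻⁷ J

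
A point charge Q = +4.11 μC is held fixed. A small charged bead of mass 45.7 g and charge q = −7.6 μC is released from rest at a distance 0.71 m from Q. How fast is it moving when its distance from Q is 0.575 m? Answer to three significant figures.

Only the electrostatic force acts, so mechanical energy is conserved: ½mv² = U₁ − U₂ = kQq(1/r₁ − 1/r₂).
U₁ − U₂ = (8.99×10⁹ N·m²/C²)(4.11×10⁻⁶ C)(-7.60×10⁻⁶ C)(1/0.710 − 1/0.575) = 0.0929 J.
v = √(2·0.0929/0.0457) = 2.02 m/s.

2.02 m/s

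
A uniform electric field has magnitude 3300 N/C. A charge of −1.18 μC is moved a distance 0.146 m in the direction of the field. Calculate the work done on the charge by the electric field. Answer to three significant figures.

The potential change for a displacement 0.146 m in the direction of the field is ΔV = −Ed = -482 V.
W_field = −qΔV = -5.69×10⁻⁴ J.

-5.69×10⁻⁴ J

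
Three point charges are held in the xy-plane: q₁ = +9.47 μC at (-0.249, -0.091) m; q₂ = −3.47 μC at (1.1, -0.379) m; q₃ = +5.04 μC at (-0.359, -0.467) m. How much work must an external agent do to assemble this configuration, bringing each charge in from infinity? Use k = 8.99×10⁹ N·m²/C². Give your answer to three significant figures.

The assembly work is the sum of pairwise potential energies, U = Σ_{i<j} kqᵢqⱼ/rᵢⱼ.
Pair separations: r₁₂ = 1.38 m, r₁₃ = 0.392 m, r₂₃ = 1.46 m.
U = (-0.214) + (1.10) + (-0.108) = 0.774 J.

0.774 J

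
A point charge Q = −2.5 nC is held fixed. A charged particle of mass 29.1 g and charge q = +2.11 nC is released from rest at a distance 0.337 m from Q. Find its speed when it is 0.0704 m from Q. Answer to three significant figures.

6.05×10⁻³ m/s

Only the electrostatic force acts, so mechanical energy is conserved: ½mv² = U₁ − U₂ = kQq(1/r₁ − 1/r₂).
U₁ − U₂ = (8.99×10⁹ N·m²/C²)(-2.50×10⁻⁹ C)(2.11×10⁻⁹ C)(1/0.337 − 1/0.0704) = 5.33×10⁻⁷ J.
v = √(2·5.33×10⁻⁷/0.0291) = 6.05×10⁻³ m/s.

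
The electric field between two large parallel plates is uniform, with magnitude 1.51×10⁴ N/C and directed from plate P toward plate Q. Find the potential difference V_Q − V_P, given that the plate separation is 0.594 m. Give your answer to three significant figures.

In a uniform field, potential decreases in the direction of E: ΔV = −E·d for a displacement d parallel to E.
Going from P to Q is a displacement of 0.594 m along the field, so V_Q − V_P = −Ed = -8970 V.

-8970 V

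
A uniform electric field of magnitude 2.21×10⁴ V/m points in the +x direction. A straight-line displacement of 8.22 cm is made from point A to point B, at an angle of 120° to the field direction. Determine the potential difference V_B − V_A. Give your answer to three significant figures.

Only the component of displacement along E changes the potential: ΔV = −E·d·cosθ.
ΔV = −(2.21×10⁴ V/m)(0.0822 m)cos120° = 908 V.

908 V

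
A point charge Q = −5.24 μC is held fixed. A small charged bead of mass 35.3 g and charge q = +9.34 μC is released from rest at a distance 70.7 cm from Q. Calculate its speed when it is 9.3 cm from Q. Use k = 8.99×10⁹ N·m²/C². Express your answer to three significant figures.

Only the electrostatic force acts, so mechanical energy is conserved: ½mv² = U₁ − U₂ = kQq(1/r₁ − 1/r₂).
U₁ − U₂ = (8.99×10⁹ N·m²/C²)(-5.24×10⁻⁶ C)(9.34×10⁻⁶ C)(1/0.707 − 1/0.0930) = 4.11 J.
v = √(2·4.11/0.0353) = 15.3 m/s.

15.3 m/s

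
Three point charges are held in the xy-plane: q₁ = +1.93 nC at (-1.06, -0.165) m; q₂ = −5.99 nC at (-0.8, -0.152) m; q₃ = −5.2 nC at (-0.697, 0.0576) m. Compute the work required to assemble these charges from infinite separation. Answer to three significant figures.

The assembly work is the sum of pairwise potential energies, U = Σ_{i<j} kqᵢqⱼ/rᵢⱼ.
Pair separations: r₁₂ = 0.260 m, r₁₃ = 0.426 m, r₂₃ = 0.234 m.
U = (-3.99×10⁻⁷) + (-2.12×10⁻⁷) + (1.20×10⁻⁶) = 5.88×10⁻⁷ J.

5.88×10⁻⁷ J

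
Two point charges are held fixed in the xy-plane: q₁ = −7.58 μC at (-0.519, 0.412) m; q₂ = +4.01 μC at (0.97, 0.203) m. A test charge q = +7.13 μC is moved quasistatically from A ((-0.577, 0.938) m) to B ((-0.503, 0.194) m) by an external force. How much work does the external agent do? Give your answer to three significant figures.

-1.28 J

For quasistatic motion the external work equals the change in potential energy: W_ext = qΔV = q(V_B − V_A).
At A: distances to the source charges are 0.529 m, 1.71 m; V_A = Σ kqᵢ/rᵢ = -1.08×10⁵ V.
At B: distances to the source charges are 0.219 m, 1.47 m; V_B = Σ kqᵢ/rᵢ = -2.87×10⁵ V.
ΔV = V_B − V_A = -1.80×10⁵ V.
W_ext = qΔV = (7.13×10⁻⁶ C)(-1.80×10⁵ V) = -1.28 J.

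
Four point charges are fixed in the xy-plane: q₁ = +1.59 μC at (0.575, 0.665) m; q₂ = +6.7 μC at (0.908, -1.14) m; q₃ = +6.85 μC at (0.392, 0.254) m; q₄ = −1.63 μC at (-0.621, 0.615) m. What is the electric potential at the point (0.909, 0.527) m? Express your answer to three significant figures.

1.71×10⁵ V

Electric potential is a scalar, so the contributions from each charge add algebraically: V = Σ kqᵢ/rᵢ.
Distances from the field point to each charge: r₁ = 0.361 m, r₂ = 1.67 m, r₃ = 0.585 m, r₄ = 1.53 m.
V = k[(1.59×10⁻⁶)/(0.361) + (6.70×10⁻⁶)/(1.67) + (6.85×10⁻⁶)/(0.585) + (-1.63×10⁻⁶)/(1.53)] = 1.71×10⁵ V.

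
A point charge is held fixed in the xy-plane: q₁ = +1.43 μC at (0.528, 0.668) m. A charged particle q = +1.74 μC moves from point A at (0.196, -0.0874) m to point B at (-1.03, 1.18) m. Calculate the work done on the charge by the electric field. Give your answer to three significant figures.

0.0135 J

The work done by the electric force is W_field = −ΔU = −q(V_B − V_A) = q(V_A − V_B).
At A: distance to the source charge is 0.825 m; V_A = kq₁/r = 1.56×10⁴ V.
At B: distance to the source charge is 1.64 m; V_B = kq₁/r = 7840 V.
ΔV = V_B − V_A = -7740 V.
W_field = −qΔV = −(1.74×10⁻⁶ C)(-7740 V) = 0.0135 J.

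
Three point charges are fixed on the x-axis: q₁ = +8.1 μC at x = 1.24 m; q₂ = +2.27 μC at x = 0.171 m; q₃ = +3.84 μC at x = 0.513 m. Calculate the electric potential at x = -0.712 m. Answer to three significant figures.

Electric potential is a scalar, so the contributions from each charge add algebraically: V = Σ kqᵢ/rᵢ.
Distances from the field point to each charge: r₁ = 1.95 m, r₂ = 0.883 m, r₃ = 1.23 m.
V = k[(8.10×10⁻⁶)/(1.95) + (2.27×10⁻⁶)/(0.883) + (3.84×10⁻⁶)/(1.23)] = 8.86×10⁴ V.

8.86×10⁴ V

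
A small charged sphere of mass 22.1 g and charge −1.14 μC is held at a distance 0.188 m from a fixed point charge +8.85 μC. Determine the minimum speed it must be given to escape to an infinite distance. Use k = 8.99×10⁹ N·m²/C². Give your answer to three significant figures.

To just escape, total mechanical energy must reach zero at infinity: ½mv²_min + U = 0, so ½mv²_min = −U = |kQq|/r.
|U| = |kQq|/r = (8.99×10⁹ N·m²/C²)(8.85×10⁻⁶)(1.14×10⁻⁶)/(0.188) = 0.482 J.
v_min = √(2|U|/m) = √(2·0.482/0.0221) = 6.61 m/s.

6.61 m/s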